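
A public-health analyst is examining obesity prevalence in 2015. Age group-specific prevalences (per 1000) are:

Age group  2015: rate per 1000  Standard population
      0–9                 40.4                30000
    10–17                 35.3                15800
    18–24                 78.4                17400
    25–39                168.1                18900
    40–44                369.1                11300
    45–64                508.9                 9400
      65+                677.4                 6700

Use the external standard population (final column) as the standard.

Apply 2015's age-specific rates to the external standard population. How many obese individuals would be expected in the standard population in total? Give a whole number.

19804

Expected obese individuals = Σ (standard pop × age-specific rate ÷ 1000)
= 30000×40.4/1000 + 15800×35.3/1000 + 17400×78.4/1000 + 18900×168.1/1000 + 11300×369.1/1000 + 9400×508.9/1000 + 6700×677.4/1000
= 1212.00 + 557.74 + 1364.16 + 3177.09 + 4170.83 + 4783.66 + 4538.58 = 19804.06.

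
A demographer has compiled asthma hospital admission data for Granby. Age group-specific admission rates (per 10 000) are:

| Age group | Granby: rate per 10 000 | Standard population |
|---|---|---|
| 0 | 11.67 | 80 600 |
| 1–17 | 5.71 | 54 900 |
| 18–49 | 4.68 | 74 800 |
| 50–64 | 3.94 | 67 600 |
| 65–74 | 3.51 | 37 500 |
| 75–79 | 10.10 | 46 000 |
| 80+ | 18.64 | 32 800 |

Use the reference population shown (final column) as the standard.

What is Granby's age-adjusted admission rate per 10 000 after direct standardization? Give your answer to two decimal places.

7.81

Standard total = 394 200; weights = 0.2045, 0.1393, 0.1898, 0.1715, 0.0951, 0.1167, 0.0832.
Standardized rate: 0.2045×11.67 + 0.1393×5.71 + 0.1898×4.68 + 0.1715×3.94 + 0.0951×3.51 + 0.1167×10.10 + 0.0832×18.64 = 7.8085 per 10 000.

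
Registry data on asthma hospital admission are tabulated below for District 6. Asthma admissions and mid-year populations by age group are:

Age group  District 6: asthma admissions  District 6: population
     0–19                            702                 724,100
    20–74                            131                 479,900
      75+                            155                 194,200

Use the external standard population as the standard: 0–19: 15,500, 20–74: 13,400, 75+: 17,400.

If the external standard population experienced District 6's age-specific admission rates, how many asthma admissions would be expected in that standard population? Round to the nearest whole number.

Age-specific rates per 10,000 for District 6: 9.69, 2.73, 7.98.
Expected asthma admissions = Σ (standard pop × age-specific rate ÷ 10,000)
= 15,500×9.69/10,000 + 13,400×2.73/10,000 + 17,400×7.98/10,000
= 15.03 + 3.66 + 13.89 = 32.57.

33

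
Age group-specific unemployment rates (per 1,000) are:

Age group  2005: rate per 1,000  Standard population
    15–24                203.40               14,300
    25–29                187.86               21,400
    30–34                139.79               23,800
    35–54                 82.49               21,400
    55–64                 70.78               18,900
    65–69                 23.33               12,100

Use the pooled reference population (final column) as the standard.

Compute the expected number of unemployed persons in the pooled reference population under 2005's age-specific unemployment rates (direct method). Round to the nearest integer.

13641

Expected unemployed persons = Σ (standard pop × age-specific rate ÷ 1,000)
= 14,300×203.40/1,000 + 21,400×187.86/1,000 + 23,800×139.79/1,000 + 21,400×82.49/1,000 + 18,900×70.78/1,000 + 12,100×23.33/1,000
= 2908.62 + 4020.20 + 3327.00 + 1765.29 + 1337.74 + 282.29 = 13641.15.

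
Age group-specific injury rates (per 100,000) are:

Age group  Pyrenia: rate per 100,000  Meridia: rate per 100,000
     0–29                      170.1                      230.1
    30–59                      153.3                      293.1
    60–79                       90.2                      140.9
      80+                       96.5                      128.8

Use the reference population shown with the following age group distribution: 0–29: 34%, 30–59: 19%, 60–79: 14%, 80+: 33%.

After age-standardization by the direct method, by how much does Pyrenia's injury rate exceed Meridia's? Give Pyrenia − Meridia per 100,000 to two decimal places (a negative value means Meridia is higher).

Standard weights: 0.34, 0.19, 0.14, 0.33.
Pyrenia: 0.3400×170.1 + 0.1900×153.3 + 0.1400×90.2 + 0.3300×96.5 = 131.4340 per 100,000.
Meridia: 0.3400×230.1 + 0.1900×293.1 + 0.1400×140.9 + 0.3300×128.8 = 196.1530 per 100,000.
Difference = 131.4340 − 196.1530 = -64.7190.

-64.72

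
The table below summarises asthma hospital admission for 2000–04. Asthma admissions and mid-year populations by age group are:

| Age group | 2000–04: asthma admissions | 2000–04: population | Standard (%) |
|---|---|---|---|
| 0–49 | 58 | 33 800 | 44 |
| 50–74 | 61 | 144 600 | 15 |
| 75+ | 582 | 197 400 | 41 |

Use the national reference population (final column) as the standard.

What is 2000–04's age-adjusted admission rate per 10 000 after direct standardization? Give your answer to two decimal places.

20.27

Age-specific rates per 10 000 for 2000–04: 17.16, 4.22, 29.48.
Standard weights: 0.44, 0.15, 0.41.
Standardized rate: 0.4400×17.16 + 0.1500×4.22 + 0.4100×29.48 = 20.2712 per 10 000.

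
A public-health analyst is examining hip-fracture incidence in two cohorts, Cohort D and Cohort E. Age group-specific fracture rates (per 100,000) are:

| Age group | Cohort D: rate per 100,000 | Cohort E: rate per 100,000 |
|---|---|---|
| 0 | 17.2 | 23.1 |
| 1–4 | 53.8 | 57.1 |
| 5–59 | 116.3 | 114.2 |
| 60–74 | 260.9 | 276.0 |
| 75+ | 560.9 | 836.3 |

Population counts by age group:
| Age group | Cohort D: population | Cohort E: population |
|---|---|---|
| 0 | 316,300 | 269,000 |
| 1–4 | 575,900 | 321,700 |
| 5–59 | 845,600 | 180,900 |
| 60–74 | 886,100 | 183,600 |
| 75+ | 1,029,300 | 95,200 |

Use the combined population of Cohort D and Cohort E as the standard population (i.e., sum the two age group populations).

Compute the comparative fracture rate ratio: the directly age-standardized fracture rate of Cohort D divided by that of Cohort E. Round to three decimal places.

Combined standard total = 4,703,600; weights = 0.1244, 0.1908, 0.2182, 0.2274, 0.2391.
Cohort D: 0.1244×17.2 + 0.1908×53.8 + 0.2182×116.3 + 0.2274×260.9 + 0.2391×560.9 = 231.2180 per 100,000.
Cohort E: 0.1244×23.1 + 0.1908×57.1 + 0.2182×114.2 + 0.2274×276.0 + 0.2391×836.3 = 301.3981 per 100,000.
Ratio = 231.2180 ÷ 301.3981 = 0.76715.

0.767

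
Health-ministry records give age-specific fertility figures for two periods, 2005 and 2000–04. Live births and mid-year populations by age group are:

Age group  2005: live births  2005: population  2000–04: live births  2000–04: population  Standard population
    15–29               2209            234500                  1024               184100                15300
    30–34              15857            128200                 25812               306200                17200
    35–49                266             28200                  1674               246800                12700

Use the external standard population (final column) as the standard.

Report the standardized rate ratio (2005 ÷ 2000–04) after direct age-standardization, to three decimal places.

1.475

Age-specific rates per 1000 for 2005: 9.420, 123.690, 9.433.
For 2000–04: 5.562, 84.298, 6.783.
Standard total = 45200; weights = 0.3385, 0.3805, 0.2810.
2005: 0.3385×9.420 + 0.3805×123.690 + 0.2810×9.433 = 52.9067 per 1000.
2000–04: 0.3385×5.562 + 0.3805×84.298 + 0.2810×6.783 = 35.8665 per 1000.
Ratio = 52.9067 ÷ 35.8665 = 1.47510.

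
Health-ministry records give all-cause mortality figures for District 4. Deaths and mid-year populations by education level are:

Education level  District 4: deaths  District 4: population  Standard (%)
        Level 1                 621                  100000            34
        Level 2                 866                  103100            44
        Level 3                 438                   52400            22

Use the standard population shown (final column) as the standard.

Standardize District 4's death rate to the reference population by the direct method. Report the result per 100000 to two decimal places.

Education-specific rates per 100000 for District 4: 621.00, 839.96, 835.88.
Standard weights: 0.34, 0.44, 0.22.
Standardized rate: 0.3400×621.00 + 0.4400×839.96 + 0.2200×835.88 = 764.6161 per 100000.

764.62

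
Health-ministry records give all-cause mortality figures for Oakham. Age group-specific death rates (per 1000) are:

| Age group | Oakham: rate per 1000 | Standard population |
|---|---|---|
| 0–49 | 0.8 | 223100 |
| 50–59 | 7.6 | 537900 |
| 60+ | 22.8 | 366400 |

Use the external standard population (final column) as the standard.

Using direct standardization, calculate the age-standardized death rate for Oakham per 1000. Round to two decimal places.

Standard total = 1127400; weights = 0.1979, 0.4771, 0.3250.
Standardized rate: 0.1979×0.8 + 0.4771×7.6 + 0.3250×22.8 = 11.1943 per 1000.

11.19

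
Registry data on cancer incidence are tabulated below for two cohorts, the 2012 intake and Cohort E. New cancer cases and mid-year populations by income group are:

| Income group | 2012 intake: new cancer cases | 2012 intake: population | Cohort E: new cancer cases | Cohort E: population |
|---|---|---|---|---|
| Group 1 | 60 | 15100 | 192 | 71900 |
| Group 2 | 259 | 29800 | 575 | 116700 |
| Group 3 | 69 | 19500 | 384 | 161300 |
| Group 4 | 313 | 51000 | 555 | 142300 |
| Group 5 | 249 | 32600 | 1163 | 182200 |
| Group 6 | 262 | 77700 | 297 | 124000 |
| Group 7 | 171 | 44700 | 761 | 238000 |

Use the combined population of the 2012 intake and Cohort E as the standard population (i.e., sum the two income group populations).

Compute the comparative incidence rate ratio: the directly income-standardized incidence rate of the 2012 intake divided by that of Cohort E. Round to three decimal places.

Income-specific rates per 100000 for the 2012 intake: 397.35, 869.13, 353.85, 613.73, 763.80, 337.19, 382.55.
For Cohort E: 267.04, 492.72, 238.07, 390.02, 638.31, 239.52, 319.75.
Combined standard total = 1306800; weights = 0.0666, 0.1121, 0.1384, 0.1479, 0.1644, 0.1543, 0.2163.
The 2012 intake: 0.0666×397.35 + 0.1121×869.13 + 0.1384×353.85 + 0.1479×613.73 + 0.1644×763.80 + 0.1543×337.19 + 0.2163×382.55 = 523.9741 per 100000.
Cohort E: 0.0666×267.04 + 0.1121×492.72 + 0.1384×238.07 + 0.1479×390.02 + 0.1644×638.31 + 0.1543×239.52 + 0.2163×319.75 = 374.7020 per 100000.
Ratio = 523.9741 ÷ 374.7020 = 1.39838.

1.398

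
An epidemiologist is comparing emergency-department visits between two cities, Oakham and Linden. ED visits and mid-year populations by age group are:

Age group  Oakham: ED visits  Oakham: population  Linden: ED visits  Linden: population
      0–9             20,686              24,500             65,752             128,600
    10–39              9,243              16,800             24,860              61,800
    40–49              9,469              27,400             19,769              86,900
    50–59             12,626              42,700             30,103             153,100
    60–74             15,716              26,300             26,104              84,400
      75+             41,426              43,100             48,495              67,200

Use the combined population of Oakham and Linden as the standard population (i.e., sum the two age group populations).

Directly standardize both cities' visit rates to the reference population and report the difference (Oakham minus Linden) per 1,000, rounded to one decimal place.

201.7

Age-specific rates per 1,000 for Oakham: 844.327, 550.179, 345.584, 295.691, 597.567, 961.160.
For Linden: 511.291, 402.265, 227.491, 196.623, 309.289, 721.652.
Combined standard total = 762,800; weights = 0.2007, 0.1030, 0.1498, 0.2567, 0.1451, 0.1446.
Oakham: 0.2007×844.327 + 0.1030×550.179 + 0.1498×345.584 + 0.2567×295.691 + 0.1451×597.567 + 0.1446×961.160 = 579.5405 per 1,000.
Linden: 0.2007×511.291 + 0.1030×402.265 + 0.1498×227.491 + 0.2567×196.623 + 0.1451×309.289 + 0.1446×721.652 = 377.8635 per 1,000.
Difference = 579.5405 − 377.8635 = 201.6771.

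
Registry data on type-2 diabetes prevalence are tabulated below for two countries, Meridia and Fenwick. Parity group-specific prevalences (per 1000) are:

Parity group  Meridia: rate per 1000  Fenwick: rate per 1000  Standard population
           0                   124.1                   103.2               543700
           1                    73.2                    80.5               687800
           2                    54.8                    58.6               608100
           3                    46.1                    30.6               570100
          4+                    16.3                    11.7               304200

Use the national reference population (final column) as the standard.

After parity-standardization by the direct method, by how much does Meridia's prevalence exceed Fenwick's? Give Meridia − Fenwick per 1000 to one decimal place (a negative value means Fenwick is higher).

5.3

Standard total = 2713900; weights = 0.2003, 0.2534, 0.2241, 0.2101, 0.1121.
Meridia: 0.2003×124.1 + 0.2534×73.2 + 0.2241×54.8 + 0.2101×46.1 + 0.1121×16.3 = 67.2037 per 1000.
Fenwick: 0.2003×103.2 + 0.2534×80.5 + 0.2241×58.6 + 0.2101×30.6 + 0.1121×11.7 = 61.9465 per 1000.
Difference = 67.2037 − 61.9465 = 5.2572.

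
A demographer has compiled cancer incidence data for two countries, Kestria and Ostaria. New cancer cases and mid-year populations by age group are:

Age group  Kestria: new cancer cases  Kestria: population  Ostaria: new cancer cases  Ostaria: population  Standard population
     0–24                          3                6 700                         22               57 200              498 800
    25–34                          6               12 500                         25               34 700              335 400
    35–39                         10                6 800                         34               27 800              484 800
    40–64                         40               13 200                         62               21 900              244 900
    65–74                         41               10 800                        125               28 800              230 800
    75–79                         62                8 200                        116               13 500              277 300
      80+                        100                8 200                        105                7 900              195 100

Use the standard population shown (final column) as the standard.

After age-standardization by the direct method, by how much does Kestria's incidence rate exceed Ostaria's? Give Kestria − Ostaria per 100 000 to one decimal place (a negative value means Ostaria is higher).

Age-specific rates per 100 000 for Kestria: 44.78, 48.00, 147.06, 303.03, 379.63, 756.10, 1219.51.
For Ostaria: 38.46, 72.05, 122.30, 283.11, 434.03, 859.26, 1329.11.
Standard total = 2 267 100; weights = 0.2200, 0.1479, 0.2138, 0.1080, 0.1018, 0.1223, 0.0861.
Kestria: 0.2200×44.78 + 0.1479×48.00 + 0.2138×147.06 + 0.1080×303.03 + 0.1018×379.63 + 0.1223×756.10 + 0.0861×1219.51 = 317.2118 per 100 000.
Ostaria: 0.2200×38.46 + 0.1479×72.05 + 0.2138×122.30 + 0.1080×283.11 + 0.1018×434.03 + 0.1223×859.26 + 0.0861×1329.11 = 339.5217 per 100 000.
Difference = 317.2118 − 339.5217 = -22.3099.

-22.3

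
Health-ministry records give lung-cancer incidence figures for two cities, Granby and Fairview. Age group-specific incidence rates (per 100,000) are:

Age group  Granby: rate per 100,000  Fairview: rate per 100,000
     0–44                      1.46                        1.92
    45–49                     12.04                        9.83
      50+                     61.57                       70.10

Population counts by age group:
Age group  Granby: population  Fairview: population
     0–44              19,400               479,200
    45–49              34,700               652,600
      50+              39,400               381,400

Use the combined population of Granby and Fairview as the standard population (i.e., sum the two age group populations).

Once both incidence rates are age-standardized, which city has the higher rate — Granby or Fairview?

Combined standard total = 1,606,700; weights = 0.3103, 0.4278, 0.2619.
Granby: 0.3103×1.46 + 0.4278×12.04 + 0.2619×61.57 = 21.7288 per 100,000.
Fairview: 0.3103×1.92 + 0.4278×9.83 + 0.2619×70.10 = 23.1602 per 100,000.
The crude rates (30.72 vs 22.52) would put Granby higher, but that reflects its age composition; once standardized to a common age structure, Fairview has the higher underlying rate.

Fairview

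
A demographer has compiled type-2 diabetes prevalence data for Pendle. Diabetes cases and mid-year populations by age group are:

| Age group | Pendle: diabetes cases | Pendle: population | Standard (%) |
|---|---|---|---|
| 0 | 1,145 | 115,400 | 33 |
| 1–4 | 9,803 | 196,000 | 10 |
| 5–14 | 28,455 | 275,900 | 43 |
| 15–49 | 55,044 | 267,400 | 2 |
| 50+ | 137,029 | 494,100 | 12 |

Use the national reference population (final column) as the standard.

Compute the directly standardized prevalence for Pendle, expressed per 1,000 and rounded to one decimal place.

90.0

Age-specific rates per 1,000 for Pendle: 9.922, 50.015, 103.135, 205.849, 277.330.
Standard weights: 0.33, 0.10, 0.43, 0.02, 0.12.
Standardized rate: 0.3300×9.922 + 0.1000×50.015 + 0.4300×103.135 + 0.0200×205.849 + 0.1200×277.330 = 90.0206 per 1,000.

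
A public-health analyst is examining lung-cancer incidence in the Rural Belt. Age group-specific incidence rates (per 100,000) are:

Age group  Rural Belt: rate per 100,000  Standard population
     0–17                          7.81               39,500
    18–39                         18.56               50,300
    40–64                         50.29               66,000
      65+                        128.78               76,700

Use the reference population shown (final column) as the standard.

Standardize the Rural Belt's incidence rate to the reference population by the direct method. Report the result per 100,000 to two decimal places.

62.10

Standard total = 232,500; weights = 0.1699, 0.2163, 0.2839, 0.3299.
Standardized rate: 0.1699×7.81 + 0.2163×18.56 + 0.2839×50.29 + 0.3299×128.78 = 62.1016 per 100,000.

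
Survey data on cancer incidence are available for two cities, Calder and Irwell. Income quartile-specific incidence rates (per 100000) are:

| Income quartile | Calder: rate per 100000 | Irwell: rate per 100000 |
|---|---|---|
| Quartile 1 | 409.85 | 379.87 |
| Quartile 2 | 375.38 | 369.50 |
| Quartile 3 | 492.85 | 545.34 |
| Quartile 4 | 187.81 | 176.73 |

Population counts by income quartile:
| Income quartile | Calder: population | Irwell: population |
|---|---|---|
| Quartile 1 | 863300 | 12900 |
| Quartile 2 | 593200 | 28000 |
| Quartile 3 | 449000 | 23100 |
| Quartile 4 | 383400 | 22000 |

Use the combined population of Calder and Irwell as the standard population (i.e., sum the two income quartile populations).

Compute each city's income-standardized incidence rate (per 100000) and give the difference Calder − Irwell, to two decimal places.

4.06

Combined standard total = 2374900; weights = 0.3689, 0.2616, 0.1988, 0.1707.
Calder: 0.3689×409.85 + 0.2616×375.38 + 0.1988×492.85 + 0.1707×187.81 = 379.4304 per 100000.
Irwell: 0.3689×379.87 + 0.2616×369.50 + 0.1988×545.34 + 0.1707×176.73 = 375.3745 per 100000.
Difference = 379.4304 − 375.3745 = 4.0559.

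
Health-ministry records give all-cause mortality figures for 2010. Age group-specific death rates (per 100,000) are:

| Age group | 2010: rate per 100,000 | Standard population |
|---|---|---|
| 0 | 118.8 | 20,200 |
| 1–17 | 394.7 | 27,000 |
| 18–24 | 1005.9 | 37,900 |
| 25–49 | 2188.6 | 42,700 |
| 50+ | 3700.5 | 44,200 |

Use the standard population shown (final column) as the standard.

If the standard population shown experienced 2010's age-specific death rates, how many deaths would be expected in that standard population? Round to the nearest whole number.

Expected deaths = Σ (standard pop × age-specific rate ÷ 100,000)
= 20,200×118.8/100,000 + 27,000×394.7/100,000 + 37,900×1005.9/100,000 + 42,700×2188.6/100,000 + 44,200×3700.5/100,000
= 24.00 + 106.57 + 381.24 + 934.53 + 1635.62 = 3081.96.

3082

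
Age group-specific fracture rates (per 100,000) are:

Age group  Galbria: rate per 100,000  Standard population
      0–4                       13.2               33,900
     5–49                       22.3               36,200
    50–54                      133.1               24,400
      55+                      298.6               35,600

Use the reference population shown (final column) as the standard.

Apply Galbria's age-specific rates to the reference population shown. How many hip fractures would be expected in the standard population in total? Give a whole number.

151

Expected hip fractures = Σ (standard pop × age-specific rate ÷ 100,000)
= 33,900×13.2/100,000 + 36,200×22.3/100,000 + 24,400×133.1/100,000 + 35,600×298.6/100,000
= 4.47 + 8.07 + 32.48 + 106.30 = 151.33.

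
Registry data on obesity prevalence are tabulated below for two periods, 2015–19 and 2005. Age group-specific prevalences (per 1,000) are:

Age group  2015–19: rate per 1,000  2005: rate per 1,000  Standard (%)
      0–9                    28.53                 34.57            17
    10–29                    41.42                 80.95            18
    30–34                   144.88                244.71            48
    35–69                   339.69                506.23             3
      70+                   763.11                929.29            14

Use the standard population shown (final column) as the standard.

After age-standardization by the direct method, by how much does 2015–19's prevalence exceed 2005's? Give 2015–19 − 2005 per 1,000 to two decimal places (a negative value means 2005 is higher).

Standard weights: 0.17, 0.18, 0.48, 0.03, 0.14.
2015–19: 0.1700×28.53 + 0.1800×41.42 + 0.4800×144.88 + 0.0300×339.69 + 0.1400×763.11 = 198.8742 per 1,000.
2005: 0.1700×34.57 + 0.1800×80.95 + 0.4800×244.71 + 0.0300×506.23 + 0.1400×929.29 = 283.1962 per 1,000.
Difference = 198.8742 − 283.1962 = -84.3220.

-84.32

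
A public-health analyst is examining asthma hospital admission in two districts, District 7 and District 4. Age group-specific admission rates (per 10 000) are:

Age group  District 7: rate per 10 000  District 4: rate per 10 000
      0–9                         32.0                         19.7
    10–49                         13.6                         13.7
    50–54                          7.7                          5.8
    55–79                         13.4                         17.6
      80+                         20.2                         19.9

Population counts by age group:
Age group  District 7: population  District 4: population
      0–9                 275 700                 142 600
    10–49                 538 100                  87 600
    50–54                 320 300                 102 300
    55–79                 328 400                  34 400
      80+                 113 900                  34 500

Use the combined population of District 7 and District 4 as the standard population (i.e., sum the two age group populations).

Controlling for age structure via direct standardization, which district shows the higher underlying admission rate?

Combined standard total = 1 977 800; weights = 0.2115, 0.3164, 0.2137, 0.1834, 0.0750.
District 7: 0.2115×32.0 + 0.3164×13.6 + 0.2137×7.7 + 0.1834×13.4 + 0.0750×20.2 = 16.6894 per 10 000.
District 4: 0.2115×19.7 + 0.3164×13.7 + 0.2137×5.8 + 0.1834×17.6 + 0.0750×19.9 = 14.4616 per 10 000.

District 7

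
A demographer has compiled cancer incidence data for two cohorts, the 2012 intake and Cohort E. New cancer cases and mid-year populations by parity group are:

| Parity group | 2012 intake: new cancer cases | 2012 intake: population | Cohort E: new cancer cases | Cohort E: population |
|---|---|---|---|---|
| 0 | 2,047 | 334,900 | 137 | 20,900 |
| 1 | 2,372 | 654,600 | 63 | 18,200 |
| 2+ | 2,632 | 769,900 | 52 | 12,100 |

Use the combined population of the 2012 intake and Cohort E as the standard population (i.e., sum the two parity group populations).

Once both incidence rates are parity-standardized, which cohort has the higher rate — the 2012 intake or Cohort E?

Cohort E

Parity-specific rates per 100,000 for the 2012 intake: 611.23, 362.36, 341.86.
For Cohort E: 655.50, 346.15, 429.75.
Combined standard total = 1,810,600; weights = 0.1965, 0.3716, 0.4319.
The 2012 intake: 0.1965×611.23 + 0.3716×362.36 + 0.4319×341.86 = 402.4114 per 100,000.
Cohort E: 0.1965×655.50 + 0.3716×346.15 + 0.4319×429.75 = 443.0499 per 100,000.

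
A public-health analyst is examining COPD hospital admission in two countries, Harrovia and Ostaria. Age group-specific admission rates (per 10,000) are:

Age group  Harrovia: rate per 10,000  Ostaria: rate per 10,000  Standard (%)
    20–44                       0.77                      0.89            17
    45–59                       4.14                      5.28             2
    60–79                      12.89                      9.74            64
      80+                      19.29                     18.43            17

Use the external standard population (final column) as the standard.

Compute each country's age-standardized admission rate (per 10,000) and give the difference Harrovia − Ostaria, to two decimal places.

2.12

Standard weights: 0.17, 0.02, 0.64, 0.17.
Harrovia: 0.1700×0.77 + 0.0200×4.14 + 0.6400×12.89 + 0.1700×19.29 = 11.7426 per 10,000.
Ostaria: 0.1700×0.89 + 0.0200×5.28 + 0.6400×9.74 + 0.1700×18.43 = 9.6236 per 10,000.
Difference = 11.7426 − 9.6236 = 2.1190.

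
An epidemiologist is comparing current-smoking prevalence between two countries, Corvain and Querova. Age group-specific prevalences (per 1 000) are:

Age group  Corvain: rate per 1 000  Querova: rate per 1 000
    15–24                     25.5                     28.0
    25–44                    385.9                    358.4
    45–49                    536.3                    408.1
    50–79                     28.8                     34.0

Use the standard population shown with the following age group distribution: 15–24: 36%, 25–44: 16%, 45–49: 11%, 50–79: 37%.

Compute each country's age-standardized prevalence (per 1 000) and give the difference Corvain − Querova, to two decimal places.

Standard weights: 0.36, 0.16, 0.11, 0.37.
Corvain: 0.3600×25.5 + 0.1600×385.9 + 0.1100×536.3 + 0.3700×28.8 = 140.5730 per 1 000.
Querova: 0.3600×28.0 + 0.1600×358.4 + 0.1100×408.1 + 0.3700×34.0 = 124.8950 per 1 000.
Difference = 140.5730 − 124.8950 = 15.6780.

15.68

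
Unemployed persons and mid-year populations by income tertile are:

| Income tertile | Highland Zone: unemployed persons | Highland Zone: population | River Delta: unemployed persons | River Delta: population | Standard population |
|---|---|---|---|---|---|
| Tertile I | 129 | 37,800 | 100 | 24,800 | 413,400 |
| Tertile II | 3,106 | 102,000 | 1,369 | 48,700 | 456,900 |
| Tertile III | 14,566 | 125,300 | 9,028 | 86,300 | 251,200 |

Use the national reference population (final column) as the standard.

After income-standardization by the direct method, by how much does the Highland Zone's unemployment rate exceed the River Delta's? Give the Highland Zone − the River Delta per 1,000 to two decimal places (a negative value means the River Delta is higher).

3.33

Income-specific rates per 1,000 for the Highland Zone: 3.413, 30.451, 116.249.
For the River Delta: 4.032, 28.111, 104.612.
Standard total = 1,121,500; weights = 0.3686, 0.4074, 0.2240.
The Highland Zone: 0.3686×3.413 + 0.4074×30.451 + 0.2240×116.249 = 39.7018 per 1,000.
The River Delta: 0.3686×4.032 + 0.4074×28.111 + 0.2240×104.612 = 36.3703 per 1,000.
Difference = 39.7018 − 36.3703 = 3.3315.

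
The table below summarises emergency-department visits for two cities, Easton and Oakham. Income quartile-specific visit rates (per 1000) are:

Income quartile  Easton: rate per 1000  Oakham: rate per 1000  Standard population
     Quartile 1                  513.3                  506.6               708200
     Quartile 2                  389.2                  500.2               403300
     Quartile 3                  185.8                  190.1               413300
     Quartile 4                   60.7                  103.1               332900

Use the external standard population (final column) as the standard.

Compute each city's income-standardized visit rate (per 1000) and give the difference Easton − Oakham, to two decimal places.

-30.10

Standard total = 1857700; weights = 0.3812, 0.2171, 0.2225, 0.1792.
Easton: 0.3812×513.3 + 0.2171×389.2 + 0.2225×185.8 + 0.1792×60.7 = 332.3904 per 1000.
Oakham: 0.3812×506.6 + 0.2171×500.2 + 0.2225×190.1 + 0.1792×103.1 = 362.4886 per 1000.
Difference = 332.3904 − 362.4886 = -30.0982.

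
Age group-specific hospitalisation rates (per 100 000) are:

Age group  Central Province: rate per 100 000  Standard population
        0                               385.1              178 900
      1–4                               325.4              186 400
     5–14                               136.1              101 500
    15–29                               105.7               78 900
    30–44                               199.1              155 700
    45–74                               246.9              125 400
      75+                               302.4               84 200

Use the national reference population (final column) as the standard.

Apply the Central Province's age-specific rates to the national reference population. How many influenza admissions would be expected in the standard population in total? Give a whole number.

Expected influenza admissions = Σ (standard pop × age-specific rate ÷ 100 000)
= 178 900×385.1/100 000 + 186 400×325.4/100 000 + 101 500×136.1/100 000 + 78 900×105.7/100 000 + 155 700×199.1/100 000 + 125 400×246.9/100 000 + 84 200×302.4/100 000
= 688.94 + 606.55 + 138.14 + 83.40 + 310.00 + 309.61 + 254.62 = 2391.26.

2391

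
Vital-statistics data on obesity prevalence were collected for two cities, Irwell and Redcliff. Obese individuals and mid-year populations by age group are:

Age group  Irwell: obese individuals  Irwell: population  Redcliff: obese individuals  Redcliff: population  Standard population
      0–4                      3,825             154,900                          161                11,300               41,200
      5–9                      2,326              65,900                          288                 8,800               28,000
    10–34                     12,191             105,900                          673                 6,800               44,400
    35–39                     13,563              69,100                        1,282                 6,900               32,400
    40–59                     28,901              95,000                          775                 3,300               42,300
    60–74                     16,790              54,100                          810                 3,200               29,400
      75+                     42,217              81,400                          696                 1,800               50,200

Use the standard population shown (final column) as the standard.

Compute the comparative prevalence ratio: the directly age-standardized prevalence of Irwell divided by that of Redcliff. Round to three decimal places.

1.263

Age-specific rates per 1,000 for Irwell: 24.693, 35.296, 115.118, 196.281, 304.221, 310.351, 518.636.
For Redcliff: 14.248, 32.727, 98.971, 185.797, 234.848, 253.125, 386.667.
Standard total = 267,900; weights = 0.1538, 0.1045, 0.1657, 0.1209, 0.1579, 0.1097, 0.1874.
Irwell: 0.1538×24.693 + 0.1045×35.296 + 0.1657×115.118 + 0.1209×196.281 + 0.1579×304.221 + 0.1097×310.351 + 0.1874×518.636 = 229.5812 per 1,000.
Redcliff: 0.1538×14.248 + 0.1045×32.727 + 0.1657×98.971 + 0.1209×185.797 + 0.1579×234.848 + 0.1097×253.125 + 0.1874×386.667 = 181.7996 per 1,000.
Ratio = 229.5812 ÷ 181.7996 = 1.26283.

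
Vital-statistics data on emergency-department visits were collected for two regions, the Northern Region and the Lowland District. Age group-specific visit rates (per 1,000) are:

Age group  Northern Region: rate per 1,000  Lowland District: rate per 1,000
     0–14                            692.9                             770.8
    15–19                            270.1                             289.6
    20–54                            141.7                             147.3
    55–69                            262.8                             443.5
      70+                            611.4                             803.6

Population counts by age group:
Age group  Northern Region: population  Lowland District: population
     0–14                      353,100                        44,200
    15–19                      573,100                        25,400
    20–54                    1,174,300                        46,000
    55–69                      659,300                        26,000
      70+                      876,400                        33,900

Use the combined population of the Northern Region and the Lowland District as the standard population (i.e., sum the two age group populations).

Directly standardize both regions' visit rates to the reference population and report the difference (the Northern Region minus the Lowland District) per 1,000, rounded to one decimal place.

-91.4

Combined standard total = 3,811,700; weights = 0.1042, 0.1570, 0.3201, 0.1798, 0.2388.
The Northern Region: 0.1042×692.9 + 0.1570×270.1 + 0.3201×141.7 + 0.1798×262.8 + 0.2388×611.4 = 353.2583 per 1,000.
The Lowland District: 0.1042×770.8 + 0.1570×289.6 + 0.3201×147.3 + 0.1798×443.5 + 0.2388×803.6 = 444.6211 per 1,000.
Difference = 353.2583 − 444.6211 = -91.3628.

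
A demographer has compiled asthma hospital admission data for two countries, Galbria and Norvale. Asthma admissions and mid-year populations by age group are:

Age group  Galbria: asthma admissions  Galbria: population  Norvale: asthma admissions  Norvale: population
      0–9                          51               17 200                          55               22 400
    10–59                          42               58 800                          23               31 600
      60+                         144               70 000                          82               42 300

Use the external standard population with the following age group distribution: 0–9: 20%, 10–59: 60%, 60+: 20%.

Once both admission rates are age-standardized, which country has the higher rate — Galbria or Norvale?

Age-specific rates per 10 000 for Galbria: 29.65, 7.14, 20.57.
For Norvale: 24.55, 7.28, 19.39.
Standard weights: 0.20, 0.60, 0.20.
Galbria: 0.2000×29.65 + 0.6000×7.14 + 0.2000×20.57 = 14.3302 per 10 000.
Norvale: 0.2000×24.55 + 0.6000×7.28 + 0.2000×19.39 = 13.1549 per 10 000.
The crude rates (16.23 vs 16.61) would put Norvale higher, but that reflects its age composition; once standardized to a common age structure, Galbria has the higher underlying rate.

Galbria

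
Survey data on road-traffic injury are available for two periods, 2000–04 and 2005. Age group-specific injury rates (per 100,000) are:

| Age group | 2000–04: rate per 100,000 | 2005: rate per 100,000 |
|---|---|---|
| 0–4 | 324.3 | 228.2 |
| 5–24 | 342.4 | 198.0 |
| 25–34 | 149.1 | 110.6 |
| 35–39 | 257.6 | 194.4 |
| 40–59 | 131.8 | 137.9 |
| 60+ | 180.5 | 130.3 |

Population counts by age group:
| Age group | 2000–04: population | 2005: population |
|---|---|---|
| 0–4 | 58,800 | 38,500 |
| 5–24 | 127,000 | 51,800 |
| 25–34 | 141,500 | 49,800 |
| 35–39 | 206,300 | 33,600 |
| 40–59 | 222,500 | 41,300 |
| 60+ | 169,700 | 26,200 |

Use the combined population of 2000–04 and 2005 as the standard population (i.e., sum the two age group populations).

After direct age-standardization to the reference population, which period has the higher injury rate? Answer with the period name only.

2000–04

Combined standard total = 1,167,000; weights = 0.0834, 0.1532, 0.1639, 0.2056, 0.2260, 0.1679.
2000–04: 0.0834×324.3 + 0.1532×342.4 + 0.1639×149.1 + 0.2056×257.6 + 0.2260×131.8 + 0.1679×180.5 = 216.9883 per 100,000.
2005: 0.0834×228.2 + 0.1532×198.0 + 0.1639×110.6 + 0.2056×194.4 + 0.2260×137.9 + 0.1679×130.3 = 160.5008 per 100,000.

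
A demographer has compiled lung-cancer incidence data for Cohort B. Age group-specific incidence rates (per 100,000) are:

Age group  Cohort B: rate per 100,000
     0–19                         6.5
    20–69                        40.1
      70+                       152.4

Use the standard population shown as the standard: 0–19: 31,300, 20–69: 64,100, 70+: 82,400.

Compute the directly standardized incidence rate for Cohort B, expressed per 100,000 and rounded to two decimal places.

86.23

Standard total = 177,800; weights = 0.1760, 0.3605, 0.4634.
Standardized rate: 0.1760×6.5 + 0.3605×40.1 + 0.4634×152.4 = 86.2296 per 100,000.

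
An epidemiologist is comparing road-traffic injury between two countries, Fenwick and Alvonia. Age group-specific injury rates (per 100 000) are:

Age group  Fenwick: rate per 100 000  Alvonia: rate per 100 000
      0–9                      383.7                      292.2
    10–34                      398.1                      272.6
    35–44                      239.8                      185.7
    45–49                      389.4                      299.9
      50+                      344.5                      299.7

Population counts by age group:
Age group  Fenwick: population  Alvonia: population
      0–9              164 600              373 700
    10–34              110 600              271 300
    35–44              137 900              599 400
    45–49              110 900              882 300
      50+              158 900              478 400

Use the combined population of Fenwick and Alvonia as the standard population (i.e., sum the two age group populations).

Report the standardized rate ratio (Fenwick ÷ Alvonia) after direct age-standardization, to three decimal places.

Combined standard total = 3 288 000; weights = 0.1637, 0.1161, 0.2242, 0.3021, 0.1938.
Fenwick: 0.1637×383.7 + 0.1161×398.1 + 0.2242×239.8 + 0.3021×389.4 + 0.1938×344.5 = 347.2283 per 100 000.
Alvonia: 0.1637×292.2 + 0.1161×272.6 + 0.2242×185.7 + 0.3021×299.9 + 0.1938×299.7 = 269.8216 per 100 000.
Ratio = 347.2283 ÷ 269.8216 = 1.28688.

1.287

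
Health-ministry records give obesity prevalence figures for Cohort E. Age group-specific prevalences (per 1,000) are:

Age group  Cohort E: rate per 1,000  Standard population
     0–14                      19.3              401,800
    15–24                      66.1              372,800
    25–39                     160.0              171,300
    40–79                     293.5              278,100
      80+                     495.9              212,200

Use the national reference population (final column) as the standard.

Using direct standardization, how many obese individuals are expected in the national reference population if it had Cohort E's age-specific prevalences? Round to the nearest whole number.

Expected obese individuals = Σ (standard pop × age-specific rate ÷ 1,000)
= 401,800×19.3/1,000 + 372,800×66.1/1,000 + 171,300×160.0/1,000 + 278,100×293.5/1,000 + 212,200×495.9/1,000
= 7754.74 + 24642.08 + 27408.00 + 81622.35 + 105229.98 = 246657.15.

246657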